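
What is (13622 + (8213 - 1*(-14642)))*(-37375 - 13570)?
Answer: -1858320765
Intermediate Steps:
(13622 + (8213 - 1*(-14642)))*(-37375 - 13570) = (13622 + (8213 + 14642))*(-50945) = (13622 + 22855)*(-50945) = 36477*(-50945) = -1858320765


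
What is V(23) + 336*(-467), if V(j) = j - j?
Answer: -156912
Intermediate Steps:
V(j) = 0
V(23) + 336*(-467) = 0 + 336*(-467) = 0 - 156912 = -156912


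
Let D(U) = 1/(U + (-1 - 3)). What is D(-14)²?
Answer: 1/324 ≈ 0.0030864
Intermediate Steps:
D(U) = 1/(-4 + U) (D(U) = 1/(U - 4) = 1/(-4 + U))
D(-14)² = (1/(-4 - 14))² = (1/(-18))² = (-1/18)² = 1/324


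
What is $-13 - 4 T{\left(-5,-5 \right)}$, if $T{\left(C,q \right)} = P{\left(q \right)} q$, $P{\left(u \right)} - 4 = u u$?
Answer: $567$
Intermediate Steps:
$P{\left(u \right)} = 4 + u^{2}$ ($P{\left(u \right)} = 4 + u u = 4 + u^{2}$)
$T{\left(C,q \right)} = q \left(4 + q^{2}\right)$ ($T{\left(C,q \right)} = \left(4 + q^{2}\right) q = q \left(4 + q^{2}\right)$)
$-13 - 4 T{\left(-5,-5 \right)} = -13 - 4 \left(- 5 \left(4 + \left(-5\right)^{2}\right)\right) = -13 - 4 \left(- 5 \left(4 + 25\right)\right) = -13 - 4 \left(\left(-5\right) 29\right) = -13 - -580 = -13 + 580 = 567$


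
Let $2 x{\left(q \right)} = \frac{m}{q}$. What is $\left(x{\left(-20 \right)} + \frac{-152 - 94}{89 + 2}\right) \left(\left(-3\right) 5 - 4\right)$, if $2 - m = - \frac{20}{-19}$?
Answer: $\frac{94299}{1820} \approx 51.813$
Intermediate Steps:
$m = \frac{18}{19}$ ($m = 2 - - \frac{20}{-19} = 2 - \left(-20\right) \left(- \frac{1}{19}\right) = 2 - \frac{20}{19} = \frac{18}{19} \approx 0.94737$)
$x{\left(q \right)} = \frac{9}{19 q}$ ($x{\left(q \right)} = \frac{\frac{18}{19} \frac{1}{q}}{2} = \frac{9}{19 q}$)
$\left(x{\left(-20 \right)} + \frac{-152 - 94}{89 + 2}\right) \left(\left(-3\right) 5 - 4\right) = \left(\frac{9}{19 \left(-20\right)} + \frac{-152 - 94}{89 + 2}\right) \left(\left(-3\right) 5 - 4\right) = \left(\frac{9}{19} \left(- \frac{1}{20}\right) - \frac{246}{91}\right) \left(-15 - 4\right) = \left(- \frac{9}{380} - \frac{246}{91}\right) \left(-19\right) = \left(- \frac{94299}{34580}\right) \left(-19\right) = \frac{94299}{1820}$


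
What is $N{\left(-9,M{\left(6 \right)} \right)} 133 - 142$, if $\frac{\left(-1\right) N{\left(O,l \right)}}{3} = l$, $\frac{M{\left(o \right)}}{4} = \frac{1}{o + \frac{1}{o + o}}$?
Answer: $- \frac{29518}{73} \approx -404.36$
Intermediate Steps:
$M{\left(o \right)} = \frac{4}{o + \frac{1}{2 o}}$ ($M{\left(o \right)} = \frac{4}{o + \frac{1}{o + o}} = \frac{4}{o + \frac{1}{2 o}}$)
$N{\left(O,l \right)} = - 3 l$
$N{\left(-9,M{\left(6 \right)} \right)} 133 - 142 = - 3 \cdot 8 \cdot 6 \frac{1}{1 + 2 \cdot 6^{2}} \cdot 133 - 142 = - 3 \cdot 8 \cdot 6 \frac{1}{1 + 2 \cdot 36} \cdot 133 - 142 = - 3 \cdot 8 \cdot 6 \frac{1}{1 + 72} \cdot 133 - 142 = - 3 \cdot 8 \cdot 6 \cdot \frac{1}{73} \cdot 133 - 142 = \left(-3\right) \frac{48}{73} \cdot 133 - 142 = \left(- \frac{144}{73}\right) 133 - 142 = - \frac{19152}{73} - 142 = - \frac{29518}{73}$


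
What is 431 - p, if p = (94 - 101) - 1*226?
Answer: 664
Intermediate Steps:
p = -233 (p = -7 - 226 = -233)
431 - p = 431 - 1*(-233) = 431 + 233 = 664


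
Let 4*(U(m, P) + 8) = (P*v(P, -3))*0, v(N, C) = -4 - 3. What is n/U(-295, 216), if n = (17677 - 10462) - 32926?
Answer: 25711/8 ≈ 3213.9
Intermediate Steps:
v(N, C) = -7
U(m, P) = -8 (U(m, P) = -8 + ((P*(-7))*0)/4 = -8 + (-7*P*0)/4 = -8 + (¼)*0 = -8 + 0 = -8)
n = -25711 (n = 7215 - 32926 = -25711)
n/U(-295, 216) = -25711/(-8) = -25711*(-⅛) = 25711/8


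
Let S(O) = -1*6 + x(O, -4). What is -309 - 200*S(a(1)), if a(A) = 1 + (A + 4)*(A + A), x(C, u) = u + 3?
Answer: 1091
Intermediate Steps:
x(C, u) = 3 + u
a(A) = 1 + 2*A*(4 + A) (a(A) = 1 + (4 + A)*(2*A) = 1 + 2*A*(4 + A))
S(O) = -7 (S(O) = -1*6 + (3 - 4) = -6 - 1 = -7)
-309 - 200*S(a(1)) = -309 - 200*(-7) = -309 + 1400 = 1091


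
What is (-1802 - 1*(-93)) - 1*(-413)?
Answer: -1296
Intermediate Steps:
(-1802 - 1*(-93)) - 1*(-413) = (-1802 + 93) + 413 = -1709 + 413 = -1296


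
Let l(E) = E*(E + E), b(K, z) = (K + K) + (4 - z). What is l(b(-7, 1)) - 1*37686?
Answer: -37444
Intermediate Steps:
b(K, z) = 4 - z + 2*K (b(K, z) = 2*K + (4 - z) = 4 - z + 2*K)
l(E) = 2*E² (l(E) = E*(2*E) = 2*E²)
l(b(-7, 1)) - 1*37686 = 2*(4 - 1*1 + 2*(-7))² - 1*37686 = 2*(4 - 1 - 14)² - 37686 = 2*(-11)² - 37686 = 2*121 - 37686 = 242 - 37686 = -37444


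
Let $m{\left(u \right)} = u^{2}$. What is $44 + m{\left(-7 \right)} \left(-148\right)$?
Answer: $-7208$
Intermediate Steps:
$44 + m{\left(-7 \right)} \left(-148\right) = 44 + \left(-7\right)^{2} \left(-148\right) = 44 + 49 \left(-148\right) = 44 - 7252 = -7208$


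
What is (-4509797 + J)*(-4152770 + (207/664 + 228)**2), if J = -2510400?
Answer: 12692217291948128443/440896 ≈ 2.8787e+13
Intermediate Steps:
(-4509797 + J)*(-4152770 + (207/664 + 228)**2) = (-4509797 - 2510400)*(-4152770 + (207/664 + 228)**2) = -7020197*(-4152770 + (207*(1/664) + 228)**2) = -7020197*(-4152770 + (207/664 + 228)**2) = -7020197*(-4152770 + (151599/664)**2) = -7020197*(-4152770 + 22982256801/440896) = -7020197*(-1807957425119/440896) = 12692217291948128443/440896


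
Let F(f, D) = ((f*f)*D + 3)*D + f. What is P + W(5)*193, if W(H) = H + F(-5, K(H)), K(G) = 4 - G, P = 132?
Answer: 4378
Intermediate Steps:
F(f, D) = f + D*(3 + D*f²) (F(f, D) = (f²*D + 3)*D + f = (D*f² + 3)*D + f = (3 + D*f²)*D + f = D*(3 + D*f²) + f = f + D*(3 + D*f²))
W(H) = 7 - 2*H + 25*(4 - H)² (W(H) = H + (-5 + 3*(4 - H) + (4 - H)²*(-5)²) = H + (-5 + (12 - 3*H) + (4 - H)²*25) = H + (-5 + (12 - 3*H) + 25*(4 - H)²) = H + (7 - 3*H + 25*(4 - H)²) = 7 - 2*H + 25*(4 - H)²)
P + W(5)*193 = 132 + (407 - 202*5 + 25*5²)*193 = 132 + (407 - 1010 + 25*25)*193 = 132 + (407 - 1010 + 625)*193 = 132 + 22*193 = 132 + 4246 = 4378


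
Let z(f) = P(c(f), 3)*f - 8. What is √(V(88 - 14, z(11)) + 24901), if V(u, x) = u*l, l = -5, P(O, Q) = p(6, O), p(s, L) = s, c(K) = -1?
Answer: √24531 ≈ 156.62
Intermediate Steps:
P(O, Q) = 6
z(f) = -8 + 6*f (z(f) = 6*f - 8 = -8 + 6*f)
V(u, x) = -5*u (V(u, x) = u*(-5) = -5*u)
√(V(88 - 14, z(11)) + 24901) = √(-5*(88 - 14) + 24901) = √(-5*74 + 24901) = √(-370 + 24901) = √24531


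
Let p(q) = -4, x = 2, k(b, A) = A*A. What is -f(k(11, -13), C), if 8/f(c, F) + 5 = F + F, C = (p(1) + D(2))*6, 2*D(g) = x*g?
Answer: 8/29 ≈ 0.27586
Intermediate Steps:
k(b, A) = A**2
D(g) = g (D(g) = (2*g)/2 = g)
C = -12 (C = (-4 + 2)*6 = -2*6 = -12)
f(c, F) = 8/(-5 + 2*F) (f(c, F) = 8/(-5 + (F + F)) = 8/(-5 + 2*F))
-f(k(11, -13), C) = -8/(-5 + 2*(-12)) = -8/(-5 - 24) = -8/(-29) = -8*(-1)/29 = -1*(-8/29) = 8/29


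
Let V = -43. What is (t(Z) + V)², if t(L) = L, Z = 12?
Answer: 961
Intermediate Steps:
(t(Z) + V)² = (12 - 43)² = (-31)² = 961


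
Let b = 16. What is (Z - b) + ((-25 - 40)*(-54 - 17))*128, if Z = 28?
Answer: 590732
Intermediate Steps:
(Z - b) + ((-25 - 40)*(-54 - 17))*128 = (28 - 1*16) + ((-25 - 40)*(-54 - 17))*128 = (28 - 16) - 65*(-71)*128 = 12 + 4615*128 = 12 + 590720 = 590732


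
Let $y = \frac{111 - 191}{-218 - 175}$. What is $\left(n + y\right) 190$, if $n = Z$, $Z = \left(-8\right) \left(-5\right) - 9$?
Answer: $\frac{2329970}{393} \approx 5928.7$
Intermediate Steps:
$Z = 31$ ($Z = 40 - 9 = 31$)
$n = 31$
$y = \frac{80}{393}$ ($y = - \frac{80}{-393} = \left(-80\right) \left(- \frac{1}{393}\right) = \frac{80}{393} \approx 0.20356$)
$\left(n + y\right) 190 = \left(31 + \frac{80}{393}\right) 190 = \frac{12263}{393} \cdot 190 = \frac{2329970}{393}$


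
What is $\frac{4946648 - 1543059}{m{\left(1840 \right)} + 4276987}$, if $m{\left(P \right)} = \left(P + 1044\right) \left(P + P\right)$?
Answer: $\frac{3403589}{14890107} \approx 0.22858$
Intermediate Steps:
$m{\left(P \right)} = 2 P \left(1044 + P\right)$ ($m{\left(P \right)} = \left(1044 + P\right) 2 P = 2 P \left(1044 + P\right)$)
$\frac{4946648 - 1543059}{m{\left(1840 \right)} + 4276987} = \frac{4946648 - 1543059}{2 \cdot 1840 \left(1044 + 1840\right) + 4276987} = \frac{3403589}{2 \cdot 1840 \cdot 2884 + 4276987} = \frac{3403589}{10613120 + 4276987} = \frac{3403589}{14890107}$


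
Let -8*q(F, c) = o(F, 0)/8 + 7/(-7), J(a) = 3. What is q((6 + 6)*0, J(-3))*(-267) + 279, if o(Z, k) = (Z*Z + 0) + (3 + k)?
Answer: 16521/64 ≈ 258.14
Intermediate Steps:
o(Z, k) = 3 + k + Z² (o(Z, k) = (Z² + 0) + (3 + k) = Z² + (3 + k) = 3 + k + Z²)
q(F, c) = 5/64 - F²/64 (q(F, c) = -((3 + 0 + F²)/8 + 7/(-7))/8 = -((3 + F²)*(⅛) + 7*(-⅐))/8 = -((3/8 + F²/8) - 1)/8 = -(-5/8 + F²/8)/8 = 5/64 - F²/64)
q((6 + 6)*0, J(-3))*(-267) + 279 = (5/64 - ((6 + 6)*0)²/64)*(-267) + 279 = (5/64 - (12*0)²/64)*(-267) + 279 = (5/64 - 1/64*0²)*(-267) + 279 = (5/64 - 1/64*0)*(-267) + 279 = (5/64 + 0)*(-267) + 279 = (5/64)*(-267) + 279 = -1335/64 + 279 = 16521/64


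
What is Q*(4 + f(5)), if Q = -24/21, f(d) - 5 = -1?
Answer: -64/7 ≈ -9.1429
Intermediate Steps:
f(d) = 4 (f(d) = 5 - 1 = 4)
Q = -8/7 (Q = -24*1/21 = -8/7 ≈ -1.1429)
Q*(4 + f(5)) = -8*(4 + 4)/7 = -8/7*8 = -64/7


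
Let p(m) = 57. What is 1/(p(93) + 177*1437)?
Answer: 1/254406 ≈ 3.9307e-6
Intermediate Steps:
1/(p(93) + 177*1437) = 1/(57 + 177*1437) = 1/(57 + 254349) = 1/254406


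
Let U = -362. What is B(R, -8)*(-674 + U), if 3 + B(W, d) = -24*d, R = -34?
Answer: -195804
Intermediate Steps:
B(W, d) = -3 - 24*d
B(R, -8)*(-674 + U) = (-3 - 24*(-8))*(-674 - 362) = (-3 + 192)*(-1036) = 189*(-1036) = -195804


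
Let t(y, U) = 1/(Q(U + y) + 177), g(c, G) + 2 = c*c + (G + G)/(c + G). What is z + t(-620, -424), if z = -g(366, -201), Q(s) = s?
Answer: -6387480367/47685 ≈ -1.3395e+5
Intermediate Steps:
g(c, G) = -2 + c² + 2*G/(G + c) (g(c, G) = -2 + (c*c + (G + G)/(c + G)) = -2 + (c² + (2*G)/(G + c)) = -2 + (c² + 2*G/(G + c)) = -2 + c² + 2*G/(G + c))
t(y, U) = 1/(177 + U + y) (t(y, U) = 1/((U + y) + 177) = 1/(177 + U + y))
z = -7367336/55 (z = -366*(-2 + 366² - 201*366)/(-201 + 366) = -366*(-2 + 133956 - 73566)/165 = -366*60388/165 = -1*7367336/55 = -7367336/55 ≈ -1.3395e+5)
z + t(-620, -424) = -7367336/55 + 1/(177 - 424 - 620) = -7367336/55 + 1/(-867) = -7367336/55 - 1/867 = -6387480367/47685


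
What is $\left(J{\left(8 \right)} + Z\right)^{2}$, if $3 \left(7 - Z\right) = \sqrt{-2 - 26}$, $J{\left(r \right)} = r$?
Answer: $\frac{1997}{9} - 20 i \sqrt{7} \approx 221.89 - 52.915 i$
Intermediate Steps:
$Z = 7 - \frac{2 i \sqrt{7}}{3}$ ($Z = 7 - \frac{\sqrt{-2 - 26}}{3} = 7 - \frac{\sqrt{-28}}{3} = 7 - \frac{2 i \sqrt{7}}{3} \approx 7.0 - 1.7638 i$)
$\left(J{\left(8 \right)} + Z\right)^{2} = \left(8 + \left(7 - \frac{2 i \sqrt{7}}{3}\right)\right)^{2} = \left(15 - \frac{2 i \sqrt{7}}{3}\right)^{2}$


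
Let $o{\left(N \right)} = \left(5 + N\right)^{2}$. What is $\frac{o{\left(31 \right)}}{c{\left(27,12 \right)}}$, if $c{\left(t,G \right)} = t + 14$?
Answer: $\frac{1296}{41} \approx 31.61$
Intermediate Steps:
$c{\left(t,G \right)} = 14 + t$
$\frac{o{\left(31 \right)}}{c{\left(27,12 \right)}} = \frac{\left(5 + 31\right)^{2}}{14 + 27} = \frac{36^{2}}{41} = 1296 \cdot \frac{1}{41} = \frac{1296}{41}$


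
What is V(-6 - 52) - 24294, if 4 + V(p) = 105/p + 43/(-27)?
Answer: -38055997/1566 ≈ -24301.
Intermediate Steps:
V(p) = -151/27 + 105/p (V(p) = -4 + (105/p + 43/(-27)) = -4 + (105/p + 43*(-1/27)) = -4 + (105/p - 43/27) = -4 + (-43/27 + 105/p) = -151/27 + 105/p)
V(-6 - 52) - 24294 = (-151/27 + 105/(-6 - 52)) - 24294 = (-151/27 + 105/(-58)) - 24294 = (-151/27 + 105*(-1/58)) - 24294 = (-151/27 - 105/58) - 24294 = -11593/1566 - 24294 = -38055997/1566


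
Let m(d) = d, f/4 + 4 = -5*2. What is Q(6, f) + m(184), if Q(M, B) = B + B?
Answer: 72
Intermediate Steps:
f = -56 (f = -16 + 4*(-5*2) = -16 + 4*(-10) = -16 - 40 = -56)
Q(M, B) = 2*B
Q(6, f) + m(184) = 2*(-56) + 184 = -112 + 184 = 72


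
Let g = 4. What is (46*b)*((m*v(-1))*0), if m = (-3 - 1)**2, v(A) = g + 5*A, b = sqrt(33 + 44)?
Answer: 0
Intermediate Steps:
b = sqrt(77) ≈ 8.7750
v(A) = 4 + 5*A
m = 16 (m = (-4)**2 = 16)
(46*b)*((m*v(-1))*0) = (46*sqrt(77))*((16*(4 + 5*(-1)))*0) = (46*sqrt(77))*((16*(4 - 5))*0) = (46*sqrt(77))*((16*(-1))*0) = (46*sqrt(77))*(-16*0) = (46*sqrt(77))*0 = 0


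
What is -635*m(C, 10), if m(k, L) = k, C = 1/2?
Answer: -635/2 ≈ -317.50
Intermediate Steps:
C = ½ ≈ 0.50000
-635*m(C, 10) = -635*½ = -635/2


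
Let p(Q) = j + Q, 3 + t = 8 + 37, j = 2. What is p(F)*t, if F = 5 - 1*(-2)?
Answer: 378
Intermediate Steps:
t = 42 (t = -3 + (8 + 37) = -3 + 45 = 42)
F = 7 (F = 5 + 2 = 7)
p(Q) = 2 + Q
p(F)*t = (2 + 7)*42 = 9*42 = 378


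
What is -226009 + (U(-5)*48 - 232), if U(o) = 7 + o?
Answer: -226145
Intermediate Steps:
-226009 + (U(-5)*48 - 232) = -226009 + ((7 - 5)*48 - 232) = -226009 + (2*48 - 232) = -226009 + (96 - 232) = -226009 - 136 = -226145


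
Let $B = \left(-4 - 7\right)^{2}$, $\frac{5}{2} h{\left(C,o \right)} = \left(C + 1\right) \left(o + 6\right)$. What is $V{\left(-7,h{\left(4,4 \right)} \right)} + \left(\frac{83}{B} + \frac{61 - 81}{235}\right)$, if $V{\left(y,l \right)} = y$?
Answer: $- \frac{36392}{5687} \approx -6.3992$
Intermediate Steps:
$h{\left(C,o \right)} = \frac{2 \left(1 + C\right) \left(6 + o\right)}{5}$ ($h{\left(C,o \right)} = \frac{2 \left(C + 1\right) \left(o + 6\right)}{5} = \frac{2 \left(1 + C\right) \left(6 + o\right)}{5}$)
$B = 121$ ($B = \left(-11\right)^{2} = 121$)
$V{\left(-7,h{\left(4,4 \right)} \right)} + \left(\frac{83}{B} + \frac{61 - 81}{235}\right) = -7 + \left(\frac{83}{121} + \frac{61 - 81}{235}\right) = -7 + \left(83 \cdot \frac{1}{121} - \frac{4}{47}\right) = -7 + \left(\frac{83}{121} - \frac{4}{47}\right) = -7 + \frac{3417}{5687} = - \frac{36392}{5687}$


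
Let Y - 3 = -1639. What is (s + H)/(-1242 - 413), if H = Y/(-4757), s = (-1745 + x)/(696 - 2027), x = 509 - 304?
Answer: -863936/952613035 ≈ -0.00090691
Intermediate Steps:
Y = -1636 (Y = 3 - 1639 = -1636)
x = 205
s = 140/121 (s = (-1745 + 205)/(696 - 2027) = -1540/(-1331) = -1540*(-1/1331) = 140/121 ≈ 1.1570)
H = 1636/4757 (H = -1636/(-4757) = -1636*(-1/4757) = 1636/4757 ≈ 0.34391)
(s + H)/(-1242 - 413) = (140/121 + 1636/4757)/(-1242 - 413) = (863936/575597)/(-1655) = (863936/575597)*(-1/1655) = -863936/952613035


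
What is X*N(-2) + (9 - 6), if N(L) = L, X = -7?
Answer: 17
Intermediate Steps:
X*N(-2) + (9 - 6) = -7*(-2) + (9 - 6) = 14 + 3 = 17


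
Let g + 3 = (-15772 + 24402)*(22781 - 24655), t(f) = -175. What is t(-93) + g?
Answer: -16172798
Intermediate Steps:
g = -16172623 (g = -3 + (-15772 + 24402)*(22781 - 24655) = -3 + 8630*(-1874) = -3 - 16172620 = -16172623)
t(-93) + g = -175 - 16172623 = -16172798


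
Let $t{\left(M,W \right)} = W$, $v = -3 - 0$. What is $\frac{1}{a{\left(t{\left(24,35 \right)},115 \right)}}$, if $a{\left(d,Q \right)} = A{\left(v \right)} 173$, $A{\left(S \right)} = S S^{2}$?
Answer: $- \frac{1}{4671} \approx -0.00021409$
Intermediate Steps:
$v = -3$ ($v = -3 + 0 = -3$)
$A{\left(S \right)} = S^{3}$
$a{\left(d,Q \right)} = -4671$ ($a{\left(d,Q \right)} = \left(-3\right)^{3} \cdot 173 = \left(-27\right) 173 = -4671$)
$\frac{1}{a{\left(t{\left(24,35 \right)},115 \right)}} = \frac{1}{-4671} = - \frac{1}{4671}$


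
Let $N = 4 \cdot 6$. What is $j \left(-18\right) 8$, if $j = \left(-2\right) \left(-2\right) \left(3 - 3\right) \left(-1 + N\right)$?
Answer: $0$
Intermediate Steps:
$N = 24$
$j = 0$ ($j = \left(-2\right) \left(-2\right) \left(3 - 3\right) \left(-1 + 24\right) = 4 \cdot 0 \cdot 23 = 4 \cdot 0 = 0$)
$j \left(-18\right) 8 = 0 \left(-18\right) 8 = 0 \cdot 8 = 0$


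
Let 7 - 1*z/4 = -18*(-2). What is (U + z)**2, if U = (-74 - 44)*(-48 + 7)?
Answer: 22297284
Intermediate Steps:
z = -116 (z = 28 - (-72)*(-2) = 28 - 4*36 = 28 - 144 = -116)
U = 4838 (U = -118*(-41) = 4838)
(U + z)**2 = (4838 - 116)**2 = 4722**2 = 22297284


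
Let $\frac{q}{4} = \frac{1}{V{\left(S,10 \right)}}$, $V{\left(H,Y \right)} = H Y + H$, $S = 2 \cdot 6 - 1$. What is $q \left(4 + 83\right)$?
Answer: $\frac{348}{121} \approx 2.876$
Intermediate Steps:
$S = 11$ ($S = 12 - 1 = 11$)
$V{\left(H,Y \right)} = H + H Y$
$q = \frac{4}{121}$ ($q = \frac{4}{11 \left(1 + 10\right)} = \frac{4}{11 \cdot 11} = \frac{4}{121} \approx 0.033058$)
$q \left(4 + 83\right) = \frac{4 \left(4 + 83\right)}{121} = \frac{4}{121} \cdot 87 = \frac{348}{121}$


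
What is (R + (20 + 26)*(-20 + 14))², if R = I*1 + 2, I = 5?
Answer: 72361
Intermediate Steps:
R = 7 (R = 5*1 + 2 = 5 + 2 = 7)
(R + (20 + 26)*(-20 + 14))² = (7 + (20 + 26)*(-20 + 14))² = (7 + 46*(-6))² = (7 - 276)² = (-269)² = 72361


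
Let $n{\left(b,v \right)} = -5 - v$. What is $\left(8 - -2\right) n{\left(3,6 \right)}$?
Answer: $-110$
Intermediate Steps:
$\left(8 - -2\right) n{\left(3,6 \right)} = \left(8 - -2\right) \left(-5 - 6\right) = \left(8 + 2\right) \left(-5 - 6\right) = 10 \left(-11\right) = -110$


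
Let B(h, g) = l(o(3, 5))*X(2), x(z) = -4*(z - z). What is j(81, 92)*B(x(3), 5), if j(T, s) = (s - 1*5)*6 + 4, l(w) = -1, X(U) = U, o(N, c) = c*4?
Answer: -1052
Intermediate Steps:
o(N, c) = 4*c
x(z) = 0 (x(z) = -4*0 = 0)
j(T, s) = -26 + 6*s (j(T, s) = (s - 5)*6 + 4 = (-5 + s)*6 + 4 = (-30 + 6*s) + 4 = -26 + 6*s)
B(h, g) = -2 (B(h, g) = -1*2 = -2)
j(81, 92)*B(x(3), 5) = (-26 + 6*92)*(-2) = (-26 + 552)*(-2) = 526*(-2) = -1052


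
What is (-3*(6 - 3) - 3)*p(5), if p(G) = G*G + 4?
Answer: -348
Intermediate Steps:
p(G) = 4 + G**2 (p(G) = G**2 + 4 = 4 + G**2)
(-3*(6 - 3) - 3)*p(5) = (-3*(6 - 3) - 3)*(4 + 5**2) = (-3*3 - 3)*(4 + 25) = (-9 - 3)*29 = -12*29 = -348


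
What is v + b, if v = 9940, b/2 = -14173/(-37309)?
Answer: 370879806/37309 ≈ 9940.8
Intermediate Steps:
b = 28346/37309 (b = 2*(-14173/(-37309)) = 2*(-14173*(-1/37309)) = 2*(14173/37309) = 28346/37309 ≈ 0.75976)
v + b = 9940 + 28346/37309 = 370879806/37309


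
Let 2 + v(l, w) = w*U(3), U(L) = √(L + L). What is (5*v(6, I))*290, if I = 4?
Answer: -2900 + 5800*√6 ≈ 11307.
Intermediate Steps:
U(L) = √2*√L (U(L) = √(2*L) = √2*√L)
v(l, w) = -2 + w*√6 (v(l, w) = -2 + w*(√2*√3) = -2 + w*√6)
(5*v(6, I))*290 = (5*(-2 + 4*√6))*290 = (-10 + 20*√6)*290 = -2900 + 5800*√6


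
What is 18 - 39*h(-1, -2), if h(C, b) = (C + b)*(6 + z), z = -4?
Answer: 252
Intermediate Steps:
h(C, b) = 2*C + 2*b (h(C, b) = (C + b)*(6 - 4) = (C + b)*2 = 2*C + 2*b)
18 - 39*h(-1, -2) = 18 - 39*(2*(-1) + 2*(-2)) = 18 - 39*(-2 - 4) = 18 - 39*(-6) = 18 + 234 = 252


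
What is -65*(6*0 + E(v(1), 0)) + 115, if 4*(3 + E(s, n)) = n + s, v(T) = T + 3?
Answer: 245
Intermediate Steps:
v(T) = 3 + T
E(s, n) = -3 + n/4 + s/4 (E(s, n) = -3 + (n + s)/4 = -3 + (n/4 + s/4) = -3 + n/4 + s/4)
-65*(6*0 + E(v(1), 0)) + 115 = -65*(6*0 + (-3 + (¼)*0 + (3 + 1)/4)) + 115 = -65*(0 + (-3 + 0 + (¼)*4)) + 115 = -65*(0 + (-3 + 0 + 1)) + 115 = -65*(0 - 2) + 115 = -65*(-2) + 115 = 130 + 115 = 245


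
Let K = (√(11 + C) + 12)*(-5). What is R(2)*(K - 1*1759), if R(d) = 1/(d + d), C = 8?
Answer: -1819/4 - 5*√19/4 ≈ -460.20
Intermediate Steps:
K = -60 - 5*√19 (K = (√(11 + 8) + 12)*(-5) = (√19 + 12)*(-5) = (12 + √19)*(-5) = -60 - 5*√19 ≈ -81.794)
R(d) = 1/(2*d)
R(2)*(K - 1*1759) = ((½)/2)*((-60 - 5*√19) - 1*1759) = ((½)*(½))*((-60 - 5*√19) - 1759) = (-1819 - 5*√19)/4 = -1819/4 - 5*√19/4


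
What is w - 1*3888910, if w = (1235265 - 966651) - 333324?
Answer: -3953620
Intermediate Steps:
w = -64710 (w = 268614 - 333324 = -64710)
w - 1*3888910 = -64710 - 1*3888910 = -64710 - 3888910 = -3953620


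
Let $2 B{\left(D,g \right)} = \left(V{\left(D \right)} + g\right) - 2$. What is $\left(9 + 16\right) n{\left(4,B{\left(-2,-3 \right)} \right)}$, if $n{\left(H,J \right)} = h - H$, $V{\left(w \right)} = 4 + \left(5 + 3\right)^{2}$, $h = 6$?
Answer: $50$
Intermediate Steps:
$V{\left(w \right)} = 68$ ($V{\left(w \right)} = 4 + 8^{2} = 4 + 64 = 68$)
$B{\left(D,g \right)} = 33 + \frac{g}{2}$ ($B{\left(D,g \right)} = \frac{\left(68 + g\right) - 2}{2} = \frac{66 + g}{2} = 33 + \frac{g}{2}$)
$n{\left(H,J \right)} = 6 - H$
$\left(9 + 16\right) n{\left(4,B{\left(-2,-3 \right)} \right)} = \left(9 + 16\right) \left(6 - 4\right) = 25 \left(6 - 4\right) = 25 \cdot 2 = 50$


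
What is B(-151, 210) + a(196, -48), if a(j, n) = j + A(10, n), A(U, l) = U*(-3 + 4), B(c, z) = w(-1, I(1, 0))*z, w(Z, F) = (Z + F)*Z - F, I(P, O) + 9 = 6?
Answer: 1676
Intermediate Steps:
I(P, O) = -3 (I(P, O) = -9 + 6 = -3)
w(Z, F) = -F + Z*(F + Z) (w(Z, F) = (F + Z)*Z - F = Z*(F + Z) - F = -F + Z*(F + Z))
B(c, z) = 7*z (B(c, z) = ((-1)**2 - 1*(-3) - 3*(-1))*z = (1 + 3 + 3)*z = 7*z)
A(U, l) = U (A(U, l) = U*1 = U)
a(j, n) = 10 + j (a(j, n) = j + 10 = 10 + j)
B(-151, 210) + a(196, -48) = 7*210 + (10 + 196) = 1470 + 206 = 1676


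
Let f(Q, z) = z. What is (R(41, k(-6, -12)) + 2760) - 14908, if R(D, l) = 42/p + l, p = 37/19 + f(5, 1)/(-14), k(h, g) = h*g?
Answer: -6014752/499 ≈ -12054.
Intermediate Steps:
k(h, g) = g*h
p = 499/266 (p = 37/19 + 1/(-14) = 37*(1/19) + 1*(-1/14) = 37/19 - 1/14 = 499/266 ≈ 1.8759)
R(D, l) = 11172/499 + l (R(D, l) = 42/(499/266) + l = 42*(266/499) + l = 11172/499 + l)
(R(41, k(-6, -12)) + 2760) - 14908 = ((11172/499 - 12*(-6)) + 2760) - 14908 = ((11172/499 + 72) + 2760) - 14908 = (47100/499 + 2760) - 14908 = 1424340/499 - 14908 = -6014752/499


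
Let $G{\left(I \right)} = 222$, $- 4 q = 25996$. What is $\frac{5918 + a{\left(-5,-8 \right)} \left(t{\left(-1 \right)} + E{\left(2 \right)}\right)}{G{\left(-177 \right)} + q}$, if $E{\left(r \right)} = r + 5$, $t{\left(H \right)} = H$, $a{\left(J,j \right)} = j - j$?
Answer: $- \frac{5918}{6277} \approx -0.94281$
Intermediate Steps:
$q = -6499$ ($q = \left(- \frac{1}{4}\right) 25996 = -6499$)
$a{\left(J,j \right)} = 0$
$E{\left(r \right)} = 5 + r$
$\frac{5918 + a{\left(-5,-8 \right)} \left(t{\left(-1 \right)} + E{\left(2 \right)}\right)}{G{\left(-177 \right)} + q} = \frac{5918 + 0 \left(-1 + \left(5 + 2\right)\right)}{222 - 6499} = \frac{5918 + 0 \left(-1 + 7\right)}{-6277} = \left(5918 + 0 \cdot 6\right) \left(- \frac{1}{6277}\right) = \left(5918 + 0\right) \left(- \frac{1}{6277}\right) = 5918 \left(- \frac{1}{6277}\right) = - \frac{5918}{6277}$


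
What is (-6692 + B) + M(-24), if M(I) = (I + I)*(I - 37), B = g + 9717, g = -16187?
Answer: -10234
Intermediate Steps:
B = -6470 (B = -16187 + 9717 = -6470)
M(I) = 2*I*(-37 + I) (M(I) = (2*I)*(-37 + I) = 2*I*(-37 + I))
(-6692 + B) + M(-24) = (-6692 - 6470) + 2*(-24)*(-37 - 24) = -13162 + 2*(-24)*(-61) = -13162 + 2928 = -10234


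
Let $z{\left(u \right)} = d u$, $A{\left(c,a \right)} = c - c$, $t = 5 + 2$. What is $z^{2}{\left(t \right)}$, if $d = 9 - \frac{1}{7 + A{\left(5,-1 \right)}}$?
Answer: $3844$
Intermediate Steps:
$t = 7$
$A{\left(c,a \right)} = 0$
$d = \frac{62}{7}$ ($d = 9 - \frac{1}{7 + 0} = 9 - \frac{1}{7} = \frac{62}{7} \approx 8.8571$)
$z{\left(u \right)} = \frac{62 u}{7}$
$z^{2}{\left(t \right)} = \left(\frac{62}{7} \cdot 7\right)^{2} = 62^{2} = 3844$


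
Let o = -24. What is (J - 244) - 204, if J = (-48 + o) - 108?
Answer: -628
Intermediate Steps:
J = -180 (J = (-48 - 24) - 108 = -72 - 108 = -180)
(J - 244) - 204 = (-180 - 244) - 204 = -424 - 204 = -628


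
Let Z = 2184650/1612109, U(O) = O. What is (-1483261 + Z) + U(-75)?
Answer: -2391297130974/1612109 ≈ -1.4833e+6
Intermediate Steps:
Z = 2184650/1612109 (Z = 2184650*(1/1612109) = 2184650/1612109 ≈ 1.3552)
(-1483261 + Z) + U(-75) = (-1483261 + 2184650/1612109) - 75 = -2391176222799/1612109 - 75 = -2391297130974/1612109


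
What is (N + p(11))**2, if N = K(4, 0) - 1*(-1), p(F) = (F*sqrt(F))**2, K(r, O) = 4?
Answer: 1784896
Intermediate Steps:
p(F) = F**3 (p(F) = (F**(3/2))**2 = F**3)
N = 5 (N = 4 - 1*(-1) = 4 + 1 = 5)
(N + p(11))**2 = (5 + 11**3)**2 = (5 + 1331)**2 = 1336**2 = 1784896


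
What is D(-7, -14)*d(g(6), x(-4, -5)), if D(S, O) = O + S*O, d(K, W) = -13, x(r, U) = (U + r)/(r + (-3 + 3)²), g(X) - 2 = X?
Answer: -1092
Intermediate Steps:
g(X) = 2 + X
x(r, U) = (U + r)/r (x(r, U) = (U + r)/(r + 0²) = (U + r)/(r + 0) = (U + r)/r)
D(S, O) = O + O*S
D(-7, -14)*d(g(6), x(-4, -5)) = -14*(1 - 7)*(-13) = -14*(-6)*(-13) = 84*(-13) = -1092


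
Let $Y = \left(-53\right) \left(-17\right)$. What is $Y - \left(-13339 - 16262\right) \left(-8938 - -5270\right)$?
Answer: $-108575567$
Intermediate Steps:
$Y = 901$
$Y - \left(-13339 - 16262\right) \left(-8938 - -5270\right) = 901 - \left(-13339 - 16262\right) \left(-8938 - -5270\right) = 901 - - 29601 \left(-8938 + 5270\right) = 901 - \left(-29601\right) \left(-3668\right) = 901 - 108576468 = -108575567$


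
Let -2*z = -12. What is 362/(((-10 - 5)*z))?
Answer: -181/45 ≈ -4.0222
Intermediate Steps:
z = 6 (z = -½*(-12) = 6)
362/(((-10 - 5)*z)) = 362/(((-10 - 5)*6)) = 362/((-15*6)) = 362/(-90) = 362*(-1/90) = -181/45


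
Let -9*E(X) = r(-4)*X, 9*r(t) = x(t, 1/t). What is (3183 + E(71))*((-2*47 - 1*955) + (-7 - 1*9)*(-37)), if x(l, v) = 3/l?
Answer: -157132595/108 ≈ -1.4549e+6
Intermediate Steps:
r(t) = 1/(3*t) (r(t) = (3/t)/9 = 1/(3*t))
E(X) = X/108 (E(X) = -(⅓)/(-4)*X/9 = -(⅓)*(-¼)*X/9 = -(-1)*X/108 = X/108)
(3183 + E(71))*((-2*47 - 1*955) + (-7 - 1*9)*(-37)) = (3183 + (1/108)*71)*((-2*47 - 1*955) + (-7 - 1*9)*(-37)) = (3183 + 71/108)*((-94 - 955) + (-7 - 9)*(-37)) = 343835*(-1049 - 16*(-37))/108 = 343835*(-1049 + 592)/108 = (343835/108)*(-457) = -157132595/108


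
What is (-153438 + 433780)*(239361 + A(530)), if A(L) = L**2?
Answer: 145851009262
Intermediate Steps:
(-153438 + 433780)*(239361 + A(530)) = (-153438 + 433780)*(239361 + 530**2) = 280342*(239361 + 280900) = 280342*520261 = 145851009262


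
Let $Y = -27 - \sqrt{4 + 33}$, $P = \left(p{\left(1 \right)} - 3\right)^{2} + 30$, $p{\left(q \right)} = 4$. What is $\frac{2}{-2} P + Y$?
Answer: $-58 - \sqrt{37} \approx -64.083$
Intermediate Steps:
$P = 31$ ($P = \left(4 - 3\right)^{2} + 30 = 1^{2} + 30 = 1 + 30 = 31$)
$Y = -27 - \sqrt{37} \approx -33.083$
$\frac{2}{-2} P + Y = \frac{2}{-2} \cdot 31 - \left(27 + \sqrt{37}\right) = 2 \left(- \frac{1}{2}\right) 31 - \left(27 + \sqrt{37}\right) = \left(-1\right) 31 - \left(27 + \sqrt{37}\right) = -31 - \left(27 + \sqrt{37}\right) = -58 - \sqrt{37}$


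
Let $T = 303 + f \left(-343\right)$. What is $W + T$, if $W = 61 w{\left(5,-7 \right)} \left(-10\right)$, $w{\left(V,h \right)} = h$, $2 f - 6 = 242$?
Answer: $-37959$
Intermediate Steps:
$f = 124$ ($f = 3 + \frac{1}{2} \cdot 242 = 3 + 121 = 124$)
$T = -42229$ ($T = 303 + 124 \left(-343\right) = 303 - 42532 = -42229$)
$W = 4270$ ($W = 61 \left(-7\right) \left(-10\right) = \left(-427\right) \left(-10\right) = 4270$)
$W + T = 4270 - 42229 = -37959$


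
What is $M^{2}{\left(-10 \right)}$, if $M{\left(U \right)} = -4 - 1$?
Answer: $25$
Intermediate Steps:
$M{\left(U \right)} = -5$ ($M{\left(U \right)} = -4 - 1 = -5$)
$M^{2}{\left(-10 \right)} = \left(-5\right)^{2} = 25$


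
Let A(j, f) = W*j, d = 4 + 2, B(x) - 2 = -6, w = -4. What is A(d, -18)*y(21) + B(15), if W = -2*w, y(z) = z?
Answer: 1004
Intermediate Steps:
W = 8 (W = -2*(-4) = 8)
B(x) = -4 (B(x) = 2 - 6 = -4)
d = 6
A(j, f) = 8*j
A(d, -18)*y(21) + B(15) = (8*6)*21 - 4 = 48*21 - 4 = 1008 - 4 = 1004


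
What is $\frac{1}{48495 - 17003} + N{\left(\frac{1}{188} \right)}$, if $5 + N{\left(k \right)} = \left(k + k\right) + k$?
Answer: $- \frac{3688477}{740062} \approx -4.984$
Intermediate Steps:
$N{\left(k \right)} = -5 + 3 k$ ($N{\left(k \right)} = -5 + \left(\left(k + k\right) + k\right) = -5 + \left(2 k + k\right) = -5 + 3 k$)
$\frac{1}{48495 - 17003} + N{\left(\frac{1}{188} \right)} = \frac{1}{48495 - 17003} - \left(5 - \frac{3}{188}\right) = \frac{1}{48495 - 17003} + \left(-5 + 3 \cdot \frac{1}{188}\right) = \frac{1}{48495 - 17003} + \left(-5 + \frac{3}{188}\right) = \frac{1}{31492} - \frac{937}{188} = - \frac{3688477}{740062}$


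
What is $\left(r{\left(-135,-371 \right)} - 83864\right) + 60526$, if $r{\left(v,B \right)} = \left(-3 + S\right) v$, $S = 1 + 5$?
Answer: $-23743$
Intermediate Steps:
$S = 6$
$r{\left(v,B \right)} = 3 v$ ($r{\left(v,B \right)} = \left(-3 + 6\right) v = 3 v$)
$\left(r{\left(-135,-371 \right)} - 83864\right) + 60526 = \left(3 \left(-135\right) - 83864\right) + 60526 = \left(-405 - 83864\right) + 60526 = -84269 + 60526 = -23743$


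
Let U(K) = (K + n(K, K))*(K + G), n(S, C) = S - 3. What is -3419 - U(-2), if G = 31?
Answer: -3216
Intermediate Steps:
n(S, C) = -3 + S
U(K) = (-3 + 2*K)*(31 + K) (U(K) = (K + (-3 + K))*(K + 31) = (-3 + 2*K)*(31 + K))
-3419 - U(-2) = -3419 - (-93 + 2*(-2)**2 + 59*(-2)) = -3419 - (-93 + 2*4 - 118) = -3419 - (-93 + 8 - 118) = -3419 - 1*(-203) = -3419 + 203 = -3216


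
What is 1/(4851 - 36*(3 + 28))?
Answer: 1/3735 ≈ 0.00026774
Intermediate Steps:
1/(4851 - 36*(3 + 28)) = 1/(4851 - 36*31) = 1/(4851 - 1116) = 1/3735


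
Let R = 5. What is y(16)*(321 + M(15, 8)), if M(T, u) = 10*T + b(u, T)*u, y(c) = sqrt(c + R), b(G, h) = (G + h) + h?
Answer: 775*sqrt(21) ≈ 3551.5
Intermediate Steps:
b(G, h) = G + 2*h
y(c) = sqrt(5 + c) (y(c) = sqrt(c + 5) = sqrt(5 + c))
M(T, u) = 10*T + u*(u + 2*T) (M(T, u) = 10*T + (u + 2*T)*u = 10*T + u*(u + 2*T))
y(16)*(321 + M(15, 8)) = sqrt(5 + 16)*(321 + (10*15 + 8*(8 + 2*15))) = sqrt(21)*(321 + (150 + 8*(8 + 30))) = sqrt(21)*(321 + (150 + 8*38)) = sqrt(21)*(321 + (150 + 304)) = sqrt(21)*(321 + 454) = sqrt(21)*775 = 775*sqrt(21)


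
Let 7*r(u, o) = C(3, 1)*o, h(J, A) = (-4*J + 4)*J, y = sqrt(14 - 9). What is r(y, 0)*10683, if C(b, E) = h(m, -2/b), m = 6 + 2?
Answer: 0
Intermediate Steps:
y = sqrt(5) ≈ 2.2361
m = 8
h(J, A) = J*(4 - 4*J) (h(J, A) = (4 - 4*J)*J = J*(4 - 4*J))
C(b, E) = -224 (C(b, E) = 4*8*(1 - 1*8) = 4*8*(1 - 8) = 4*8*(-7) = -224)
r(u, o) = -32*o (r(u, o) = (-224*o)/7 = -32*o)
r(y, 0)*10683 = -32*0*10683 = 0*10683 = 0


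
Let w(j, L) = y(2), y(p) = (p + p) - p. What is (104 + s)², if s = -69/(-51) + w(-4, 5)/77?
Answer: 19027719481/1713481 ≈ 11105.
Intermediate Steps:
y(p) = p (y(p) = 2*p - p = p)
w(j, L) = 2
s = 1805/1309 (s = -69/(-51) + 2/77 = -69*(-1/51) + 2*(1/77) = 23/17 + 2/77 = 1805/1309 ≈ 1.3789)
(104 + s)² = (104 + 1805/1309)² = (137941/1309)² = 19027719481/1713481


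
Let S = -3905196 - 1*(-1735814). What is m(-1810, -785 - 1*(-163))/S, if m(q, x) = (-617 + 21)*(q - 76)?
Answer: -562028/1084691 ≈ -0.51815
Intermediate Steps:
m(q, x) = 45296 - 596*q (m(q, x) = -596*(-76 + q) = 45296 - 596*q)
S = -2169382 (S = -3905196 + 1735814 = -2169382)
m(-1810, -785 - 1*(-163))/S = (45296 - 596*(-1810))/(-2169382) = (45296 + 1078760)*(-1/2169382) = 1124056*(-1/2169382) = -562028/1084691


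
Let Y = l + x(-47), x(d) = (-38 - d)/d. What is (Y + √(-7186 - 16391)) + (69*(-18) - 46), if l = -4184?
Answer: -257193/47 + I*√23577 ≈ -5472.2 + 153.55*I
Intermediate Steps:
x(d) = (-38 - d)/d
Y = -196657/47 (Y = -4184 + (-38 - 1*(-47))/(-47) = -4184 - (-38 + 47)/47 = -4184 - 1/47*9 = -4184 - 9/47 = -196657/47 ≈ -4184.2)
(Y + √(-7186 - 16391)) + (69*(-18) - 46) = (-196657/47 + √(-7186 - 16391)) + (69*(-18) - 46) = (-196657/47 + √(-23577)) + (-1242 - 46) = (-196657/47 + I*√23577) - 1288 = -257193/47 + I*√23577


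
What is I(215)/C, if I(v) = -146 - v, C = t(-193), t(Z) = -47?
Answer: 361/47 ≈ 7.6808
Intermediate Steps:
C = -47
I(215)/C = (-146 - 1*215)/(-47) = (-146 - 215)*(-1/47) = -361*(-1/47) = 361/47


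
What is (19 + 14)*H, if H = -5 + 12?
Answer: 231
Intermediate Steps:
H = 7
(19 + 14)*H = (19 + 14)*7 = 33*7 = 231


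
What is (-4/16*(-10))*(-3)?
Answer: -15/2 ≈ -7.5000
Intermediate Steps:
(-4/16*(-10))*(-3) = (-4*1/16*(-10))*(-3) = -¼*(-10)*(-3) = (5/2)*(-3) = -15/2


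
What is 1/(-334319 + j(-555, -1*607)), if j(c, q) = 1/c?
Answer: -555/185547046 ≈ -2.9912e-6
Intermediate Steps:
1/(-334319 + j(-555, -1*607)) = 1/(-334319 + 1/(-555)) = 1/(-334319 - 1/555) = 1/(-185547046/555) = -555/185547046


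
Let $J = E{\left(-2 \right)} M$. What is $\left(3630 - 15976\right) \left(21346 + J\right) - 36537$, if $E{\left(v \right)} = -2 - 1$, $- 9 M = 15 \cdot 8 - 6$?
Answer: $-264043401$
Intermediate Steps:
$M = - \frac{38}{3}$ ($M = - \frac{15 \cdot 8 - 6}{9} = - \frac{120 - 6}{9} = \left(- \frac{1}{9}\right) 114 = - \frac{38}{3} \approx -12.667$)
$E{\left(v \right)} = -3$ ($E{\left(v \right)} = -2 - 1 = -3$)
$J = 38$ ($J = \left(-3\right) \left(- \frac{38}{3}\right) = 38$)
$\left(3630 - 15976\right) \left(21346 + J\right) - 36537 = \left(3630 - 15976\right) \left(21346 + 38\right) - 36537 = \left(-12346\right) 21384 - 36537 = -264006864 - 36537 = -264043401$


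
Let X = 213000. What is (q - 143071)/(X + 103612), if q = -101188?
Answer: -244259/316612 ≈ -0.77148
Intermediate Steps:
(q - 143071)/(X + 103612) = (-101188 - 143071)/(213000 + 103612) = -244259/316612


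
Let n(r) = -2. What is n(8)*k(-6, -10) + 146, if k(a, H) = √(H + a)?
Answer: 146 - 8*I ≈ 146.0 - 8.0*I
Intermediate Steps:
n(8)*k(-6, -10) + 146 = -2*√(-10 - 6) + 146 = -8*I + 146 = 146 - 8*I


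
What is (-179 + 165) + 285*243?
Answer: 69241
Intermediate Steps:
(-179 + 165) + 285*243 = -14 + 69255 = 69241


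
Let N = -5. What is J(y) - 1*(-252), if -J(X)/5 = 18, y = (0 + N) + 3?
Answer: 162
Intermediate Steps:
y = -2 (y = (0 - 5) + 3 = -5 + 3 = -2)
J(X) = -90 (J(X) = -5*18 = -90)
J(y) - 1*(-252) = -90 - 1*(-252) = -90 + 252 = 162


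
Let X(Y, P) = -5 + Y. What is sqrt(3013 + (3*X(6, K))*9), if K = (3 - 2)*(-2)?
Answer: 4*sqrt(190) ≈ 55.136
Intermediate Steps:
K = -2 (K = 1*(-2) = -2)
sqrt(3013 + (3*X(6, K))*9) = sqrt(3013 + (3*(-5 + 6))*9) = sqrt(3013 + (3*1)*9) = sqrt(3013 + 3*9) = sqrt(3013 + 27) = sqrt(3040) = 4*sqrt(190)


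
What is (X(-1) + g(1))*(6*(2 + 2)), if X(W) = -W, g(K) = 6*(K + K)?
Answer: 312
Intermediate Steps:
g(K) = 12*K (g(K) = 6*(2*K) = 12*K)
(X(-1) + g(1))*(6*(2 + 2)) = (-1*(-1) + 12*1)*(6*(2 + 2)) = (1 + 12)*(6*4) = 13*24 = 312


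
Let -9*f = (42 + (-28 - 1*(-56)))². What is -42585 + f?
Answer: -388165/9 ≈ -43129.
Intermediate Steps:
f = -4900/9 (f = -(42 + (-28 - 1*(-56)))²/9 = -(42 + (-28 + 56))²/9 = -(42 + 28)²/9 = -⅑*70² = -⅑*4900 = -4900/9 ≈ -544.44)
-42585 + f = -42585 - 4900/9 = -388165/9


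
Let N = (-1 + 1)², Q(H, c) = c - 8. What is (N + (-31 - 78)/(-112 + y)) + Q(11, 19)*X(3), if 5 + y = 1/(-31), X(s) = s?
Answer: 123103/3628 ≈ 33.931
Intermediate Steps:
Q(H, c) = -8 + c
N = 0 (N = 0² = 0)
y = -156/31 (y = -5 + 1/(-31) = -5 + 1*(-1/31) = -5 - 1/31 = -156/31 ≈ -5.0323)
(N + (-31 - 78)/(-112 + y)) + Q(11, 19)*X(3) = (0 + (-31 - 78)/(-112 - 156/31)) + (-8 + 19)*3 = (0 - 109/(-3628/31)) + 11*3 = (0 - 109*(-31/3628)) + 33 = (0 + 3379/3628) + 33 = 3379/3628 + 33 = 123103/3628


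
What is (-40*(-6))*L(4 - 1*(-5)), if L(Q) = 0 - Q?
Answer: -2160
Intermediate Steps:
L(Q) = -Q
(-40*(-6))*L(4 - 1*(-5)) = (-40*(-6))*(-(4 - 1*(-5))) = 240*(-(4 + 5)) = 240*(-1*9) = 240*(-9) = -2160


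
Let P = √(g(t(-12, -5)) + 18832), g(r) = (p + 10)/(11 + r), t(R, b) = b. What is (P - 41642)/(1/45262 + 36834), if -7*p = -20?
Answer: -1884800204/1667180509 + 6466*√922873/1667180509 ≈ -1.1268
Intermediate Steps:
p = 20/7 (p = -⅐*(-20) = 20/7 ≈ 2.8571)
g(r) = 90/(7*(11 + r)) (g(r) = (20/7 + 10)/(11 + r) = 90/(7*(11 + r)))
P = √922873/7 (P = √(90/(7*(11 - 5)) + 18832) = √((90/7)/6 + 18832) = √((90/7)*(⅙) + 18832) = √(15/7 + 18832) = √(131839/7) = √922873/7 ≈ 137.24)
(P - 41642)/(1/45262 + 36834) = (√922873/7 - 41642)/(1/45262 + 36834) = (-41642 + √922873/7)/(1/45262 + 36834) = (-41642 + √922873/7)/(1667180509/45262) = (-41642 + √922873/7)*(45262/1667180509) = -1884800204/1667180509 + 6466*√922873/1667180509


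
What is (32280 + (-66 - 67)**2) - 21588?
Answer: 28381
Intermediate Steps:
(32280 + (-66 - 67)**2) - 21588 = (32280 + (-133)**2) - 21588 = (32280 + 17689) - 21588 = 49969 - 21588 = 28381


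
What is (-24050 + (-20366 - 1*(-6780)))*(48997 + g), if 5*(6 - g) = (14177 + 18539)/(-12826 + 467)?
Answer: -113968322829236/61795 ≈ -1.8443e+9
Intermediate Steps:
g = 403486/61795 (g = 6 - (14177 + 18539)/(5*(-12826 + 467)) = 6 - 32716/(5*(-12359)) = 6 - 32716*(-1)/(5*12359) = 6 - ⅕*(-32716/12359) = 6 + 32716/61795 = 403486/61795 ≈ 6.5294)
(-24050 + (-20366 - 1*(-6780)))*(48997 + g) = (-24050 + (-20366 - 1*(-6780)))*(48997 + 403486/61795) = (-24050 + (-20366 + 6780))*(3028173101/61795) = (-24050 - 13586)*(3028173101/61795) = -37636*3028173101/61795 = -113968322829236/61795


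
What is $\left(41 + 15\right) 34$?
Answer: $1904$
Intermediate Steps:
$\left(41 + 15\right) 34 = 56 \cdot 34 = 1904$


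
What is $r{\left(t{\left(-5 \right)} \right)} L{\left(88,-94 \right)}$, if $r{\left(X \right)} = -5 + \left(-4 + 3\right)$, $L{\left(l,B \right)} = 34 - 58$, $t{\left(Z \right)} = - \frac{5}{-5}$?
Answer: $144$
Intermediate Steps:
$t{\left(Z \right)} = 1$ ($t{\left(Z \right)} = \left(-5\right) \left(- \frac{1}{5}\right) = 1$)
$L{\left(l,B \right)} = -24$
$r{\left(X \right)} = -6$ ($r{\left(X \right)} = -5 - 1 = -6$)
$r{\left(t{\left(-5 \right)} \right)} L{\left(88,-94 \right)} = \left(-6\right) \left(-24\right) = 144$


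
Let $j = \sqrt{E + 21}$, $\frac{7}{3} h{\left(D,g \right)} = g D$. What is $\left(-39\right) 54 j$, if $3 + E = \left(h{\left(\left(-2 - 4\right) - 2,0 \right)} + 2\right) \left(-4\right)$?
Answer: $- 2106 \sqrt{10} \approx -6659.8$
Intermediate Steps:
$h{\left(D,g \right)} = \frac{3 D g}{7}$ ($h{\left(D,g \right)} = \frac{3 g D}{7} = \frac{3 D g}{7}$)
$E = -11$ ($E = -3 + \left(\frac{3}{7} \left(\left(-2 - 4\right) - 2\right) 0 + 2\right) \left(-4\right) = -3 + \left(\frac{3}{7} \left(-6 - 2\right) 0 + 2\right) \left(-4\right) = -3 + \left(\frac{3}{7} \left(-8\right) 0 + 2\right) \left(-4\right) = -3 + \left(0 + 2\right) \left(-4\right) = -3 + 2 \left(-4\right) = -3 - 8 = -11$)
$j = \sqrt{10}$ ($j = \sqrt{-11 + 21} = \sqrt{10} \approx 3.1623$)
$\left(-39\right) 54 j = \left(-39\right) 54 \sqrt{10} = - 2106 \sqrt{10}$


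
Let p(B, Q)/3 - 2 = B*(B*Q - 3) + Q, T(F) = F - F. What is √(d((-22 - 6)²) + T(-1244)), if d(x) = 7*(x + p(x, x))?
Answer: √10119668986 ≈ 1.0060e+5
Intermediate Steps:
T(F) = 0
p(B, Q) = 6 + 3*Q + 3*B*(-3 + B*Q) (p(B, Q) = 6 + 3*(B*(B*Q - 3) + Q) = 6 + 3*(B*(-3 + B*Q) + Q) = 6 + 3*(Q + B*(-3 + B*Q)) = 6 + (3*Q + 3*B*(-3 + B*Q)) = 6 + 3*Q + 3*B*(-3 + B*Q))
d(x) = 42 - 35*x + 21*x³ (d(x) = 7*(x + (6 - 9*x + 3*x + 3*x*x²)) = 7*(x + (6 - 9*x + 3*x + 3*x³)) = 7*(x + (6 - 6*x + 3*x³)) = 7*(6 - 5*x + 3*x³) = 42 - 35*x + 21*x³)
√(d((-22 - 6)²) + T(-1244)) = √((42 - 35*(-22 - 6)² + 21*((-22 - 6)²)³) + 0) = √((42 - 35*(-28)² + 21*((-28)²)³) + 0) = √((42 - 35*784 + 21*784³) + 0) = √((42 - 27440 + 21*481890304) + 0) = √((42 - 27440 + 10119696384) + 0) = √(10119668986 + 0) = √10119668986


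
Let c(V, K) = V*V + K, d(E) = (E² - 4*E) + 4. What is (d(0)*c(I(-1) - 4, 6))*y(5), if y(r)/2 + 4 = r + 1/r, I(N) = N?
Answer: 1488/5 ≈ 297.60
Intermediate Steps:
d(E) = 4 + E² - 4*E
y(r) = -8 + 2*r + 2/r (y(r) = -8 + 2*(r + 1/r) = -8 + (2*r + 2/r) = -8 + 2*r + 2/r)
c(V, K) = K + V² (c(V, K) = V² + K = K + V²)
(d(0)*c(I(-1) - 4, 6))*y(5) = ((4 + 0² - 4*0)*(6 + (-1 - 4)²))*(-8 + 2*5 + 2/5) = ((4 + 0 + 0)*(6 + (-5)²))*(-8 + 10 + 2*(⅕)) = (4*(6 + 25))*(-8 + 10 + ⅖) = (4*31)*(12/5) = 124*(12/5) = 1488/5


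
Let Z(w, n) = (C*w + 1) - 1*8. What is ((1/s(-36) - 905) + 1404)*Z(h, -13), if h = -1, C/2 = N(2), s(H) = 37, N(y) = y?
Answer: -203104/37 ≈ -5489.3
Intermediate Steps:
C = 4 (C = 2*2 = 4)
Z(w, n) = -7 + 4*w (Z(w, n) = (4*w + 1) - 1*8 = (1 + 4*w) - 8 = -7 + 4*w)
((1/s(-36) - 905) + 1404)*Z(h, -13) = ((1/37 - 905) + 1404)*(-7 + 4*(-1)) = ((1/37 - 905) + 1404)*(-7 - 4) = (-33484/37 + 1404)*(-11) = (18464/37)*(-11) = -203104/37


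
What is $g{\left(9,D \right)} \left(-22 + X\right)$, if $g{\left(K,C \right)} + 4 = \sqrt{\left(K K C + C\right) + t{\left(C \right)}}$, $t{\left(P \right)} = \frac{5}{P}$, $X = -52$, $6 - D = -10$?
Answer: $296 - \frac{111 \sqrt{2333}}{2} \approx -2384.7$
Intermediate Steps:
$D = 16$ ($D = 6 - -10 = 6 + 10 = 16$)
$g{\left(K,C \right)} = -4 + \sqrt{C + \frac{5}{C} + C K^{2}}$ ($g{\left(K,C \right)} = -4 + \sqrt{\left(K K C + C\right) + \frac{5}{C}} = -4 + \sqrt{\left(K^{2} C + C\right) + \frac{5}{C}} = -4 + \sqrt{\left(C K^{2} + C\right) + \frac{5}{C}} = -4 + \sqrt{\left(C + C K^{2}\right) + \frac{5}{C}} = -4 + \sqrt{C + \frac{5}{C} + C K^{2}}$)
$g{\left(9,D \right)} \left(-22 + X\right) = \left(-4 + \sqrt{16 + \frac{5}{16} + 16 \cdot 9^{2}}\right) \left(-22 - 52\right) = \left(-4 + \sqrt{16 + 5 \cdot \frac{1}{16} + 16 \cdot 81}\right) \left(-74\right) = \left(-4 + \sqrt{16 + \frac{5}{16} + 1296}\right) \left(-74\right) = \left(-4 + \sqrt{\frac{20997}{16}}\right) \left(-74\right) = \left(-4 + \frac{3 \sqrt{2333}}{4}\right) \left(-74\right) = 296 - \frac{111 \sqrt{2333}}{2}$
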